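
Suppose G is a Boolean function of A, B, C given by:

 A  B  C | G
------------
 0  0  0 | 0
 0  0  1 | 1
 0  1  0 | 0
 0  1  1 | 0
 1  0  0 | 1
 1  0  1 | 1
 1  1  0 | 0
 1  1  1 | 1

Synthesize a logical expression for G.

G=1 on 4 inputs: (0,0,1), (1,0,0), (1,0,1), (1,1,1). Reading each as a conjunction of literals (¬A·¬B·C, A·¬B·¬C, A·¬B·C, A·B·C) and taking the OR gives the canonical DNF.

G(A, B, C) = ((((NOT A AND NOT B) AND C) OR ((A AND NOT B) AND NOT C)) OR ((A AND NOT B) AND C)) OR ((A AND B) AND C)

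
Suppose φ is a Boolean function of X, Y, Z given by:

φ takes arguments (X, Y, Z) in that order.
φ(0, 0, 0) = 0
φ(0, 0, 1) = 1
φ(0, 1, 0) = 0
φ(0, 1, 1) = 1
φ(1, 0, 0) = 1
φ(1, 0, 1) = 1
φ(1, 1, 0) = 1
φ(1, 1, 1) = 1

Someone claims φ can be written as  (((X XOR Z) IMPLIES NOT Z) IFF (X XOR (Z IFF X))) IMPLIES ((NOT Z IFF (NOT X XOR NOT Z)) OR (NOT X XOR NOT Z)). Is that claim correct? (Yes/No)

Evaluate (((X XOR Z) IMPLIES NOT Z) IFF (X XOR (Z IFF X))) IMPLIES ((NOT Z IFF (NOT X XOR NOT Z)) OR (NOT X XOR NOT Z)) on each row and compare to φ:
  X=0, Y=0, Z=0: formula gives 0, φ = 0 ✓
  X=0, Y=0, Z=1: formula gives 1, φ = 1 ✓
  X=0, Y=1, Z=0: formula gives 0, φ = 0 ✓
  X=0, Y=1, Z=1: formula gives 1, φ = 1 ✓
  X=1, Y=0, Z=0: formula gives 1, φ = 1 ✓
  … (the remaining 3 rows also agree.)
Every row agrees, so the formula is equivalent.

Yes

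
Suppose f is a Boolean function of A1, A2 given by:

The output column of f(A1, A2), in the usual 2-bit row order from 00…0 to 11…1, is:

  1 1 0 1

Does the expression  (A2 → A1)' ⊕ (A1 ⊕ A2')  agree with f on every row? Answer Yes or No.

Yes

Check the formula against f row by row:
  A1=0, A2=0: formula gives 1, f = 1 ✓
  A1=0, A2=1: formula gives 1, f = 1 ✓
  A1=1, A2=0: formula gives 0, f = 0 ✓
  A1=1, A2=1: formula gives 1, f = 1 ✓
All 4 rows match — the expression computes f exactly.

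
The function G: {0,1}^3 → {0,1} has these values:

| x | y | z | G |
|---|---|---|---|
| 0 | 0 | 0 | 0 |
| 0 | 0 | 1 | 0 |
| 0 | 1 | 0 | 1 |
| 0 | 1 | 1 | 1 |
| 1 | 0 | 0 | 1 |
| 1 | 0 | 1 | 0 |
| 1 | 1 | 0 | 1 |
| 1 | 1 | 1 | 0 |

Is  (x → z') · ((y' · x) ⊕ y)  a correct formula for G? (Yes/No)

Yes

Test each input against both G and the formula:
  x=0, y=0, z=0: formula gives 0, G = 0 ✓
  x=0, y=0, z=1: formula gives 0, G = 0 ✓
  x=0, y=1, z=0: formula gives 1, G = 1 ✓
  x=0, y=1, z=1: formula gives 1, G = 1 ✓
  x=1, y=0, z=0: formula gives 1, G = 1 ✓
  … (the remaining 3 rows also agree.)
Every row agrees, so the formula is equivalent.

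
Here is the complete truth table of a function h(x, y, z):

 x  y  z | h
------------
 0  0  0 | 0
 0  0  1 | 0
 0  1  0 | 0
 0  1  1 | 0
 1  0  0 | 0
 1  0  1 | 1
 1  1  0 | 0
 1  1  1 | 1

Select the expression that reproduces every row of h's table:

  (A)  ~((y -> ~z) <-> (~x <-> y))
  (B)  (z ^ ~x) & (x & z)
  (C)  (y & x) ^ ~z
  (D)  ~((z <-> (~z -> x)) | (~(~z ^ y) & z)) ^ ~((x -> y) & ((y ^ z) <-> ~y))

B

(A) fails at (0,0,0): the formula yields 1, h is 0.
(C) fails at (0,0,0): the formula yields 1, h is 0.
(D) fails at (0,0,0): the formula yields 1, h is 0.
(B) is the remaining candidate, and it agrees with h on all 8 inputs.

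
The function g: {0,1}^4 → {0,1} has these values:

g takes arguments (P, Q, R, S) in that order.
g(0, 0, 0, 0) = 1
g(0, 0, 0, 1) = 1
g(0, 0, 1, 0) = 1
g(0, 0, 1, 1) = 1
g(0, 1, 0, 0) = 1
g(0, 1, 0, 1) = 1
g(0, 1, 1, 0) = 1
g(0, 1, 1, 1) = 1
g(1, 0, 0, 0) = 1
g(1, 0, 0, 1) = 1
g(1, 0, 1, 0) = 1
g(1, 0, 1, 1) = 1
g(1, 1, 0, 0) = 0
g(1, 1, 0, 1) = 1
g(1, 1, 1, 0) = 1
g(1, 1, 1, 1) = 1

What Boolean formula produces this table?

g is 0 on exactly one input, (1,1,0,0), whose minterm is P·Q·¬R·¬S. So g is the negation of that single conjunction.

g(P, Q, R, S) = ¬(((P ∧ Q) ∧ ¬R) ∧ ¬S)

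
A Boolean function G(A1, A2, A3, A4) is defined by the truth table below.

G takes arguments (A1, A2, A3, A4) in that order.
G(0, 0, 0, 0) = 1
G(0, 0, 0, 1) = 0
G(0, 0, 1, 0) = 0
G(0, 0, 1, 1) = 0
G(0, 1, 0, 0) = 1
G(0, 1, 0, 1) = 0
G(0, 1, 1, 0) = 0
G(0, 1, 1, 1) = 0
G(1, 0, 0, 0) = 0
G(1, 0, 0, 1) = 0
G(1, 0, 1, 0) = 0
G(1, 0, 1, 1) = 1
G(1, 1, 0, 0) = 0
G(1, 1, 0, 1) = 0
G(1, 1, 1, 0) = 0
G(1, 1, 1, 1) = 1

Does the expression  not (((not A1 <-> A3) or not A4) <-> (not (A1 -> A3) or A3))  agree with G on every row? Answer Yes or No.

Yes

Test each input against both G and the formula:
  A1=0, A2=0, A3=0, A4=0: formula gives 1, G = 1 ✓
  A1=0, A2=0, A3=0, A4=1: formula gives 0, G = 0 ✓
  A1=0, A2=0, A3=1, A4=0: formula gives 0, G = 0 ✓
  A1=0, A2=0, A3=1, A4=1: formula gives 0, G = 0 ✓
  … (the remaining 12 rows also agree.)
All 16 rows match — the expression computes G exactly.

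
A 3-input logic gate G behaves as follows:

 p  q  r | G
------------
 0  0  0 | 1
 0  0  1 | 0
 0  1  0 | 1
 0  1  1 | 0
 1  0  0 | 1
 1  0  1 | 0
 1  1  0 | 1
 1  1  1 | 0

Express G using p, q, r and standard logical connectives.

G(p, q, r) = ((((~p & ~q) & ~r) | ((~p & q) & ~r)) | ((p & ~q) & ~r)) | ((p & q) & ~r)

The 1-rows are (0,0,0), (0,1,0), (1,0,0), (1,1,0). Each contributes one minterm — ¬p·¬q·¬r; ¬p·q·¬r; p·¬q·¬r; p·q·¬r — and their disjunction is a sum-of-products form of G.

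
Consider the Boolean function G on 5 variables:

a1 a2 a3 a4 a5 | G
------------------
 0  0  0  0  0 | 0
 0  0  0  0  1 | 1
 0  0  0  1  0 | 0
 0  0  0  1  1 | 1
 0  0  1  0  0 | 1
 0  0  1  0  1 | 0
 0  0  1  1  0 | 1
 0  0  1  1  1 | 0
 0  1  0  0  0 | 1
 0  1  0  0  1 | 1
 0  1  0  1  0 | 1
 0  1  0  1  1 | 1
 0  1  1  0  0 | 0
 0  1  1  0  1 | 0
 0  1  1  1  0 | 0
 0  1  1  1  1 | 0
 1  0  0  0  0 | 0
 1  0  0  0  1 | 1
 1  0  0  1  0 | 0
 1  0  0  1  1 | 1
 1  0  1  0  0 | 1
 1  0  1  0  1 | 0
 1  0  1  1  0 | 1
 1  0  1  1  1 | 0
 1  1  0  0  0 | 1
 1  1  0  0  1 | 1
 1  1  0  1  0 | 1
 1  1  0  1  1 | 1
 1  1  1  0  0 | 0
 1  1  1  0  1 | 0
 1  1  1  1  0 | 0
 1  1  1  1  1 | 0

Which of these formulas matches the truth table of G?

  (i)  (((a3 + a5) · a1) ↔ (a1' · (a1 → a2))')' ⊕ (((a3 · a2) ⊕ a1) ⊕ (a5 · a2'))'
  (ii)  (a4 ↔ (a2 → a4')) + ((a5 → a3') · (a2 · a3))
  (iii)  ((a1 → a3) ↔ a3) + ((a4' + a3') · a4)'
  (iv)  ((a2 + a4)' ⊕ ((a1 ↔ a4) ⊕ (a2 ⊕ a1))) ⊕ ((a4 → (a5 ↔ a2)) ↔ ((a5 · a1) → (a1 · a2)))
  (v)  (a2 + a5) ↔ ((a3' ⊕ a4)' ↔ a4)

v

(i) disagrees with G on (0,0,0,0,0) (formula → 1, table → 0); rule it out.
(ii) disagrees with G on (0,0,0,0,1) (formula → 0, table → 1); rule it out.
(iii) disagrees with G on (0,0,0,0,0) (formula → 1, table → 0); rule it out.
(iv) disagrees with G on (0,0,0,0,0) (formula → 1, table → 0); rule it out.
(v) is the remaining candidate, and it agrees with G on all 32 inputs.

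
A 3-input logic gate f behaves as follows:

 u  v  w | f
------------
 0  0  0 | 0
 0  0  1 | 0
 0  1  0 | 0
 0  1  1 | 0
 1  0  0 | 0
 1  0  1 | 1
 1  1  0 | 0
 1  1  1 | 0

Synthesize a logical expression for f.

f is 1 on exactly one input, (1,0,1), whose minterm is u·¬v·w. So f is just that conjunction.

f(u, v, w) = (u & ~v) & w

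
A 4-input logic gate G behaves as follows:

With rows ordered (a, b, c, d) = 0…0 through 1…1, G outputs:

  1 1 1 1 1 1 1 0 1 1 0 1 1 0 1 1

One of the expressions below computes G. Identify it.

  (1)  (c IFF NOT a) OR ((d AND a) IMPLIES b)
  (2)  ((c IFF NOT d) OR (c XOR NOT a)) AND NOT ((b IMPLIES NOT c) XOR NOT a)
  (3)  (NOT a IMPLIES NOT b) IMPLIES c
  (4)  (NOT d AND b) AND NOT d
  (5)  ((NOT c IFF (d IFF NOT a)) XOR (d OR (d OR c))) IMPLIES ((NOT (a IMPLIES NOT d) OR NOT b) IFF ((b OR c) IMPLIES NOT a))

(1): at (0,1,1,1) it gives 1, but G = 0 — eliminated.
(2): at (0,0,1,1) it gives 0, but G = 1 — eliminated.
(3): at (0,0,0,0) it gives 0, but G = 1 — eliminated.
(4): at (0,0,0,0) it gives 0, but G = 1 — eliminated.
That leaves (5). Evaluating it on every row reproduces the table of G exactly.

5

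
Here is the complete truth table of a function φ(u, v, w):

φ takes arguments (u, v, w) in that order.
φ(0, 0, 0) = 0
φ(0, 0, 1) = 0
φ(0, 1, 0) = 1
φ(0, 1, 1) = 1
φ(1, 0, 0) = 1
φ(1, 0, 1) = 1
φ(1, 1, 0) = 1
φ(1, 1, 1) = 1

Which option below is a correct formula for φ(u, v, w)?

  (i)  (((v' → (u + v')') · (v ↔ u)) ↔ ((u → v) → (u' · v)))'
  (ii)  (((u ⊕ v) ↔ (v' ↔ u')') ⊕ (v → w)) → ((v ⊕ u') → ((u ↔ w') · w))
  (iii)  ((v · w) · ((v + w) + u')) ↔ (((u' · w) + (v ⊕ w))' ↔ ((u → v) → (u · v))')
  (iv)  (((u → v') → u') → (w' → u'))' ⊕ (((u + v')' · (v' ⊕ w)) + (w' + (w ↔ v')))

i

(ii) disagrees with φ on (0,0,0) (formula → 1, table → 0); rule it out.
(iii) disagrees with φ on (0,0,1) (formula → 1, table → 0); rule it out.
(iv) disagrees with φ on (0,0,0) (formula → 1, table → 0); rule it out.
(i) is the remaining candidate, and it agrees with φ on all 8 inputs.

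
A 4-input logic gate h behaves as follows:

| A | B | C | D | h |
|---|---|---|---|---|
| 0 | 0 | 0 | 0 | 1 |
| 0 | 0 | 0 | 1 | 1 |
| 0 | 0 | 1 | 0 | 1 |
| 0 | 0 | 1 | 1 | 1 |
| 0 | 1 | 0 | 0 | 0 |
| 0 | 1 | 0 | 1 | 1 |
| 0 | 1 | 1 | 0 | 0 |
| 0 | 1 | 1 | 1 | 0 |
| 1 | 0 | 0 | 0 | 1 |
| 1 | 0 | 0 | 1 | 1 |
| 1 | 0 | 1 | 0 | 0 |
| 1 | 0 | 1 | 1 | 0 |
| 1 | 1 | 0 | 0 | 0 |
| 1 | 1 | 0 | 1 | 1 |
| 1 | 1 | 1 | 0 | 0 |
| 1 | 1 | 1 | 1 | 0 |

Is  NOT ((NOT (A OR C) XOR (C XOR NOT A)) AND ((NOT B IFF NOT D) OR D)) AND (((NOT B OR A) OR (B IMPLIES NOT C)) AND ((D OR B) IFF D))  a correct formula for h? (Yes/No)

Evaluate NOT ((NOT (A OR C) XOR (C XOR NOT A)) AND ((NOT B IFF NOT D) OR D)) AND (((NOT B OR A) OR (B IMPLIES NOT C)) AND ((D OR B) IFF D)) on each row and compare to h:
  A=0, B=0, C=0, D=0: formula gives 1, h = 1 ✓
  A=0, B=0, C=0, D=1: formula gives 1, h = 1 ✓
  A=0, B=0, C=1, D=0: formula gives 1, h = 1 ✓
  A=0, B=0, C=1, D=1: formula gives 1, h = 1 ✓
  …and likewise for the remaining 12 rows.
No disagreement on any input; they are logically equivalent.

Yes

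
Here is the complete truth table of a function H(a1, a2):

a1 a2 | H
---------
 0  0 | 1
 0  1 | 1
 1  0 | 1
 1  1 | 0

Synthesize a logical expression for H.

H(a1, a2) = ~(a1 & a2)

The output is 0 only when every input is 1 — NAND of all inputs.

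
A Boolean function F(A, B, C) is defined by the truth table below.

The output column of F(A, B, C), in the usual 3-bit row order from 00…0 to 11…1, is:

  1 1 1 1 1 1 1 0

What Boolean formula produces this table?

F(A, B, C) = ~((A & B) & C)

The output is 0 only when every input is 1 — NAND of all inputs.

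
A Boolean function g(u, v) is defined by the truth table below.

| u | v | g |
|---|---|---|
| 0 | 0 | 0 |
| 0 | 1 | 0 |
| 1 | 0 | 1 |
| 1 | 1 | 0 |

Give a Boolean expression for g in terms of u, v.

g(u, v) = u ∧ ¬v

1 only at (1,0): u AND NOT v.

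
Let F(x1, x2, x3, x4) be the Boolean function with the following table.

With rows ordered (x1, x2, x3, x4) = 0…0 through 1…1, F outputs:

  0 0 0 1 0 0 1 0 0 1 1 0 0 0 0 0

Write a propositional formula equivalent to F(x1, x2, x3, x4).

F(x1, x2, x3, x4) = (((((~x1 & ~x2) & x3) & x4) | (((~x1 & x2) & x3) & ~x4)) | (((x1 & ~x2) & ~x3) & x4)) | (((x1 & ~x2) & x3) & ~x4)

Collect the rows where F=1 — (0,0,1,1), (0,1,1,0), (1,0,0,1), (1,0,1,0) — and write one minterm per row: ¬x1·¬x2·x3·x4, ¬x1·x2·x3·¬x4, x1·¬x2·¬x3·x4, x1·¬x2·x3·¬x4. Their union (logical OR) reproduces the table exactly.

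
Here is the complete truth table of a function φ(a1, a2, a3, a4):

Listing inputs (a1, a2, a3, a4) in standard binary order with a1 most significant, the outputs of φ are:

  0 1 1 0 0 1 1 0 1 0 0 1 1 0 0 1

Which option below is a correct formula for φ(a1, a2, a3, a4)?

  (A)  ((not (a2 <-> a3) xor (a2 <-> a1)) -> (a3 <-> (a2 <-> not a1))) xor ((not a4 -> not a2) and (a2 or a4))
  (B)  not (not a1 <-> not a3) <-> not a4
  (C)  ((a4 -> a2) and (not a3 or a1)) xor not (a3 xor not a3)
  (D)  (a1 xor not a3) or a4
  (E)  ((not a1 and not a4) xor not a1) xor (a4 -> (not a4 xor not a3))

(A) fails at (0,0,0,0): the formula yields 1, φ is 0.
(C) fails at (0,0,0,0): the formula yields 1, φ is 0.
(D) fails at (0,0,0,0): the formula yields 1, φ is 0.
(E) fails at (0,0,0,0): the formula yields 1, φ is 0.
That leaves (B). Evaluating it on every row reproduces the table of φ exactly.

B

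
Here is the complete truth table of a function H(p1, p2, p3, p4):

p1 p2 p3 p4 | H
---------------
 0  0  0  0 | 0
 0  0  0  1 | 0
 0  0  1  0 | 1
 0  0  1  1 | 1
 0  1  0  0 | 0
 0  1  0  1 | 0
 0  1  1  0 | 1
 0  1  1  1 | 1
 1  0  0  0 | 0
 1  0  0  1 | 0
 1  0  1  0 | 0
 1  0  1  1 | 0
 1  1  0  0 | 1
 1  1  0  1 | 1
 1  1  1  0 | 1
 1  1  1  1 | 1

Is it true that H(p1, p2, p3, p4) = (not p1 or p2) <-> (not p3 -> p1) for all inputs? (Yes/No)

Yes

Evaluate (not p1 or p2) <-> (not p3 -> p1) on each row and compare to H:
  p1=0, p2=0, p3=0, p4=0: formula gives 0, H = 0 ✓
  p1=0, p2=0, p3=0, p4=1: formula gives 0, H = 0 ✓
  p1=0, p2=0, p3=1, p4=0: formula gives 1, H = 1 ✓
  p1=0, p2=0, p3=1, p4=1: formula gives 1, H = 1 ✓
  …and likewise for the remaining 12 rows.
All 16 rows match — the expression computes H exactly.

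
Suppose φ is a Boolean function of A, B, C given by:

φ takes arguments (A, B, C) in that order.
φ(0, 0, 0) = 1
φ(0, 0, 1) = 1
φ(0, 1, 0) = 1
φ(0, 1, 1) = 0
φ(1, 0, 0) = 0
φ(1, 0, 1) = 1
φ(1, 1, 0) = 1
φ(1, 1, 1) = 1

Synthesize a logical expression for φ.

φ(A, B, C) = (((A' · B) · C) + ((A · B') · C'))'

The 0-rows are (0,1,1), (1,0,0). Take each as a conjunction (¬A·B·C, A·¬B·¬C), form their disjunction, and complement — that gives a formula that is 1 everywhere φ is.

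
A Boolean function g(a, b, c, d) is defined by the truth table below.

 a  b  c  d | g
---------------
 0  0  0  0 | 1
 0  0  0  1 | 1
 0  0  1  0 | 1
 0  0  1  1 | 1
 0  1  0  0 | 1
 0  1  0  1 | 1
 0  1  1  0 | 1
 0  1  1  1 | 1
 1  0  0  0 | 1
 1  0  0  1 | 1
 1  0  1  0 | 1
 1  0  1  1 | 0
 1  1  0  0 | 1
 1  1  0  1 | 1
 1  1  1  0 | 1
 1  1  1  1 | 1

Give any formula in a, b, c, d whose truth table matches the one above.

g(a, b, c, d) = ~(((a & ~b) & c) & d)

g is 0 on exactly one input, (1,0,1,1), whose minterm is a·¬b·c·d. So g is the negation of that single conjunction.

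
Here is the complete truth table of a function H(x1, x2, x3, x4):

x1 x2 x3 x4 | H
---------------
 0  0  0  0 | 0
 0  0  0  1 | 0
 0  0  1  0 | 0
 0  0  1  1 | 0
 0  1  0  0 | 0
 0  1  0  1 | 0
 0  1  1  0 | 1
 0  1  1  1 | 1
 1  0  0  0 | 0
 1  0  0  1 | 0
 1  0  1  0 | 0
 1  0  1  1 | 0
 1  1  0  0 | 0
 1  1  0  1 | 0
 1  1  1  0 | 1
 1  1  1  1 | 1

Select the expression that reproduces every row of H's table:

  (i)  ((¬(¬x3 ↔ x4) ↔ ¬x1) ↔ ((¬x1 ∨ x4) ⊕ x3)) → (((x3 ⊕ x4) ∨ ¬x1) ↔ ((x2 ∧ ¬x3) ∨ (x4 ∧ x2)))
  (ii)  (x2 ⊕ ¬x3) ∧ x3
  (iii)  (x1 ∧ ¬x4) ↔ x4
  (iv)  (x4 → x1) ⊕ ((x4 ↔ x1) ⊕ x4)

(i) fails at (0,0,0,1): the formula yields 1, H is 0.
(iii) fails at (0,0,0,0): the formula yields 1, H is 0.
(iv) fails at (0,0,0,1): the formula yields 1, H is 0.
That leaves (ii). Evaluating it on every row reproduces the table of H exactly.

ii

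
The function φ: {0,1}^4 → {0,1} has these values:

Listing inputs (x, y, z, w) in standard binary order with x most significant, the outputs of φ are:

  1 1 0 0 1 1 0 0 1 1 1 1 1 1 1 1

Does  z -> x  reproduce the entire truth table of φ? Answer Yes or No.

Evaluate z -> x on each row and compare to φ:
  x=0, y=0, z=0, w=0: formula gives 1, φ = 1 ✓
  x=0, y=0, z=0, w=1: formula gives 1, φ = 1 ✓
  x=0, y=0, z=1, w=0: formula gives 0, φ = 0 ✓
  x=0, y=0, z=1, w=1: formula gives 0, φ = 0 ✓
  … (the remaining 12 rows also agree.)
Every row agrees, so the formula is equivalent.

Yes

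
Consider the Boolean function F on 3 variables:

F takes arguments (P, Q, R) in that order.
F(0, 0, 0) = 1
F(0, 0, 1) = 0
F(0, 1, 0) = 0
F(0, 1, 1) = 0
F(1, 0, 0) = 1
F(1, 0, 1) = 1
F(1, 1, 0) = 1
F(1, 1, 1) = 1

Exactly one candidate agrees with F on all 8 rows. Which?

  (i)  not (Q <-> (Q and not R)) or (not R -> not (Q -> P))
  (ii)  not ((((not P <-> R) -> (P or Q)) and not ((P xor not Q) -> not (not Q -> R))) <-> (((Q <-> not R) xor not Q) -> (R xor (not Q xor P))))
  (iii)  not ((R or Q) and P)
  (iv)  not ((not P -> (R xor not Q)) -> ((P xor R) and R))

iv

(i): at (0,0,0) it gives 0, but F = 1 — eliminated.
(ii): at (0,0,1) it gives 1, but F = 0 — eliminated.
(iii): at (0,0,1) it gives 1, but F = 0 — eliminated.
That leaves (iv). Evaluating it on every row reproduces the table of F exactly.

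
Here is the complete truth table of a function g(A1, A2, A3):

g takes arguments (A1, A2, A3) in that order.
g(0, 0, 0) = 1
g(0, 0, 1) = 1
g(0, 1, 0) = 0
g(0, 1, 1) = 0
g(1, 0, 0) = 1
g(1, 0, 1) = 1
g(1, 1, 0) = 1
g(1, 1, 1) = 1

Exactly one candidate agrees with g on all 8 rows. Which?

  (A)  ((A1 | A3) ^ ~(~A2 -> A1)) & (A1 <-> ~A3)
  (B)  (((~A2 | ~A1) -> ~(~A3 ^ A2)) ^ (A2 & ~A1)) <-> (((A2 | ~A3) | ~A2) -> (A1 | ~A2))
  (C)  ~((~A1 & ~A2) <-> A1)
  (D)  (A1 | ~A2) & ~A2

(A) fails at (0,0,0): the formula yields 0, g is 1.
(B) fails at (0,0,0): the formula yields 0, g is 1.
(D) fails at (1,1,0): the formula yields 0, g is 1.
(C) is the remaining candidate, and it agrees with g on all 8 inputs.

C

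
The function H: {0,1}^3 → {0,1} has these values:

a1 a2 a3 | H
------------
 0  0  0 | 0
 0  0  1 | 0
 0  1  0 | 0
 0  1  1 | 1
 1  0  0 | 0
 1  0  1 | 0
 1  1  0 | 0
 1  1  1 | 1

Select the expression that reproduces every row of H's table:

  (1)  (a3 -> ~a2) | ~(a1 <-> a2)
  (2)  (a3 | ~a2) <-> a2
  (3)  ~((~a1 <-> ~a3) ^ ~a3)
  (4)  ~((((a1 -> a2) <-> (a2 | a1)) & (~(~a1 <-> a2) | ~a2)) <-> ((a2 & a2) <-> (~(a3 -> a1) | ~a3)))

(1) fails at (0,0,0): the formula yields 1, H is 0.
(3) fails at (0,0,0): the formula yields 1, H is 0.
(4) fails at (0,1,0): the formula yields 1, H is 0.
(2) is the remaining candidate, and it agrees with H on all 8 inputs.

2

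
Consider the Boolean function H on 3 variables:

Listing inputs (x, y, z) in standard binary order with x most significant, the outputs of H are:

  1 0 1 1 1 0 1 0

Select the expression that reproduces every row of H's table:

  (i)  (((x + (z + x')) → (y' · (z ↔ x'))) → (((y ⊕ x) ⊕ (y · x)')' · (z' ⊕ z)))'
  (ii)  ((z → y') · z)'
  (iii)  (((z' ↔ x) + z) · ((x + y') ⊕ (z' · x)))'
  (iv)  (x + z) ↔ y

(i): at (0,0,0) it gives 0, but H = 1 — eliminated.
(ii): at (1,1,1) it gives 1, but H = 0 — eliminated.
(iv): at (0,1,0) it gives 0, but H = 1 — eliminated.
Only (iii) survives; checking it on all 8 rows confirms it matches H.

iii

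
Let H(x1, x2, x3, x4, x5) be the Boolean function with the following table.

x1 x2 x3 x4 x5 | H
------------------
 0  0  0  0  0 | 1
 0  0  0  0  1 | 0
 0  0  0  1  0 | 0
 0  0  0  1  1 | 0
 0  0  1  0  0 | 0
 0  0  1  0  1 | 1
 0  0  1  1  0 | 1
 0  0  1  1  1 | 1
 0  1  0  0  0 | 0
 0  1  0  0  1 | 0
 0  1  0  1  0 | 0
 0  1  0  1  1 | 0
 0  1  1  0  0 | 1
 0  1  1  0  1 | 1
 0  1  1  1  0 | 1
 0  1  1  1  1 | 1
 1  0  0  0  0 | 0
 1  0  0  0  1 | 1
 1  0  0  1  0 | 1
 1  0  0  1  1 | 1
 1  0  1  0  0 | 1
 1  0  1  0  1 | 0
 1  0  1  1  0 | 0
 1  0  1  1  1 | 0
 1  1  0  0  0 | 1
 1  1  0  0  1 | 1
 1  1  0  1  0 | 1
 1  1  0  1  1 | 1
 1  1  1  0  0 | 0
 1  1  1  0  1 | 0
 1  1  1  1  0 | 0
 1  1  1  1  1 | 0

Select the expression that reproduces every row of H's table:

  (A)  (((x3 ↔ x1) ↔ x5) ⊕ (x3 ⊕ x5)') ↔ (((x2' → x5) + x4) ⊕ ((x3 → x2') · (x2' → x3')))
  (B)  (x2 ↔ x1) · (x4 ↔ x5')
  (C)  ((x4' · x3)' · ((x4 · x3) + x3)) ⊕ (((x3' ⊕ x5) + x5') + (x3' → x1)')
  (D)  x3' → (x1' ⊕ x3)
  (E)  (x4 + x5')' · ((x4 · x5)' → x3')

(B) disagrees with H on (0,0,0,0,0) (formula → 0, table → 1); rule it out.
(C) disagrees with H on (0,0,0,0,1) (formula → 1, table → 0); rule it out.
(D) disagrees with H on (0,0,0,0,1) (formula → 1, table → 0); rule it out.
(E) disagrees with H on (0,0,0,0,0) (formula → 0, table → 1); rule it out.
Only (A) survives; checking it on all 32 rows confirms it matches H.

A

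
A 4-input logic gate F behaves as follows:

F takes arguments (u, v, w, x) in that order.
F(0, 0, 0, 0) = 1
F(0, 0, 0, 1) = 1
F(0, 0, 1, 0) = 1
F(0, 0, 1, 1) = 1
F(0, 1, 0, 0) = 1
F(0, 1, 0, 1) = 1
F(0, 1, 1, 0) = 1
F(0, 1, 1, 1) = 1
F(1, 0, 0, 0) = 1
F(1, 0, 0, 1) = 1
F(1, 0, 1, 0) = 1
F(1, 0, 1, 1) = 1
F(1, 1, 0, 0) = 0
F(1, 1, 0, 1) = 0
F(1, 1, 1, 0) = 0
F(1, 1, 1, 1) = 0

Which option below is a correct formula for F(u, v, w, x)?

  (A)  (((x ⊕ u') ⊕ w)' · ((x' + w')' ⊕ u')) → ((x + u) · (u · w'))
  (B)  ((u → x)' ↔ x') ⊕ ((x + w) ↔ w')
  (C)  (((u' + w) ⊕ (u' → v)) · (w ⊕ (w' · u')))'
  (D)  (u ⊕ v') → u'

D

(A): at (0,0,0,1) it gives 0, but F = 1 — eliminated.
(B): at (0,0,0,0) it gives 0, but F = 1 — eliminated.
(C): at (0,0,0,0) it gives 0, but F = 1 — eliminated.
That leaves (D). Evaluating it on every row reproduces the table of F exactly.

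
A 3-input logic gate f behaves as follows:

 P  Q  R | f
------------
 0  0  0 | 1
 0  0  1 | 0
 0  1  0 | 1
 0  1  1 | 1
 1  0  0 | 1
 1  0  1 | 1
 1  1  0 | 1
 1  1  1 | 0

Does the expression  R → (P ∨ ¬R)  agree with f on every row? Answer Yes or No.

Check the formula against f row by row:
  P=0, Q=0, R=0: formula gives 1, f = 1 ✓
  P=0, Q=0, R=1: formula gives 0, f = 0 ✓
  P=0, Q=1, R=0: formula gives 1, f = 1 ✓
  P=0, Q=1, R=1: formula gives 0, but f = 1 ✗
Row (0,1,1) is a counterexample, so the formula is not equivalent to f.

No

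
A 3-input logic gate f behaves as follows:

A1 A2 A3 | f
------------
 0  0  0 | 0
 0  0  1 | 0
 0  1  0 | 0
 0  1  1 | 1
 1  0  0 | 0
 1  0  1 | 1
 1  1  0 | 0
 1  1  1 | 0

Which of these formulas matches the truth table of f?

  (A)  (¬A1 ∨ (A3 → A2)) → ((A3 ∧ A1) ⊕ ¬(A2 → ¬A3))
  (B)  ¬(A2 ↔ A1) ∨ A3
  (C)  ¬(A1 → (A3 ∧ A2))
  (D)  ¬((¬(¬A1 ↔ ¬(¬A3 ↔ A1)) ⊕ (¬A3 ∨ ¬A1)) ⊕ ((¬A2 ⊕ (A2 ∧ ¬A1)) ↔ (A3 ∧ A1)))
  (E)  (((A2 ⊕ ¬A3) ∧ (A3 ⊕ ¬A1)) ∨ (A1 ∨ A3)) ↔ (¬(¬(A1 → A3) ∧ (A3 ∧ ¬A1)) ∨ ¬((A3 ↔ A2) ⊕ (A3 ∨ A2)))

(B) disagrees with f on (0,0,1) (formula → 1, table → 0); rule it out.
(C) disagrees with f on (0,1,1) (formula → 0, table → 1); rule it out.
(D) disagrees with f on (0,0,1) (formula → 1, table → 0); rule it out.
(E) disagrees with f on (0,0,0) (formula → 1, table → 0); rule it out.
That leaves (A). Evaluating it on every row reproduces the table of f exactly.

A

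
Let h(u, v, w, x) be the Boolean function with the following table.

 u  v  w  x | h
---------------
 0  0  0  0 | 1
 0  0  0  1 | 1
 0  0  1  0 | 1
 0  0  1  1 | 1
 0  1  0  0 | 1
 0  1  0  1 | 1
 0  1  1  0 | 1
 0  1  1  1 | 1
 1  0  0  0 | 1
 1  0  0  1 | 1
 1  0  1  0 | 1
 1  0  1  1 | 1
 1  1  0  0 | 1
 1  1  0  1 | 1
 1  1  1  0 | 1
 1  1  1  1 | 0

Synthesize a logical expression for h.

The output is 0 only when every input is 1 — NAND of all inputs.

h(u, v, w, x) = not (((u and v) and w) and x)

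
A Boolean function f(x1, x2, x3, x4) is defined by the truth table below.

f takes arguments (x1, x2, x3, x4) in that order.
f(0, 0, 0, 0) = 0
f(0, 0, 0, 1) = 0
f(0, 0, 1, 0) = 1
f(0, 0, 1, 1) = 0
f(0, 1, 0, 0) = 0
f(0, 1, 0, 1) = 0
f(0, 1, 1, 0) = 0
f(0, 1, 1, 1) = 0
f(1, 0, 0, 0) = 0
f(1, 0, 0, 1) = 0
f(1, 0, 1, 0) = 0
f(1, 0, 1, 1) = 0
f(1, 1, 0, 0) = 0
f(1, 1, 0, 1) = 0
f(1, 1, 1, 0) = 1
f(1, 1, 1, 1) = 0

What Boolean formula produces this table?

f(x1, x2, x3, x4) = (((x1' · x2') · x3) · x4') + (((x1 · x2) · x3) · x4')

f=1 on 2 inputs: (0,0,1,0), (1,1,1,0). Reading each as a conjunction of literals (¬x1·¬x2·x3·¬x4, x1·x2·x3·¬x4) and taking the OR gives the canonical DNF.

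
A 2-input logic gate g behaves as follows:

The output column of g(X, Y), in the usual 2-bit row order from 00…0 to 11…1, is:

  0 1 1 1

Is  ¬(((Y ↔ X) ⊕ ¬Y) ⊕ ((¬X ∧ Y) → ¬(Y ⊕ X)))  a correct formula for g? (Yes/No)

Test each input against both g and the formula:
  X=0, Y=0: formula gives 0, g = 0 ✓
  X=0, Y=1: formula gives 1, g = 1 ✓
  X=1, Y=0: formula gives 1, g = 1 ✓
  X=1, Y=1: formula gives 1, g = 1 ✓
All 4 rows match — the expression computes g exactly.

Yes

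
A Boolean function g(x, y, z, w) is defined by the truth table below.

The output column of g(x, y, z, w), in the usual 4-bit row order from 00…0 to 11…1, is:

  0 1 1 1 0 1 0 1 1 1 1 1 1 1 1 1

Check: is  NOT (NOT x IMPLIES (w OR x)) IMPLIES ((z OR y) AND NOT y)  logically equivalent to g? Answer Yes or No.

Yes

Test each input against both g and the formula:
  x=0, y=0, z=0, w=0: formula gives 0, g = 0 ✓
  x=0, y=0, z=0, w=1: formula gives 1, g = 1 ✓
  x=0, y=0, z=1, w=0: formula gives 1, g = 1 ✓
  x=0, y=0, z=1, w=1: formula gives 1, g = 1 ✓
  … (the remaining 12 rows also agree.)
All 16 rows match — the expression computes g exactly.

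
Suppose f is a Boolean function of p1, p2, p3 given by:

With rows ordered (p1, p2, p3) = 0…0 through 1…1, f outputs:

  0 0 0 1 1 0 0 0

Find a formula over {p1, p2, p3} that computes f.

f(p1, p2, p3) = ((¬p1 ∧ p2) ∧ p3) ∨ ((p1 ∧ ¬p2) ∧ ¬p3)

Collect the rows where f=1 — (0,1,1), (1,0,0) — and write one minterm per row: ¬p1·p2·p3, p1·¬p2·¬p3. Their union (logical OR) reproduces the table exactly.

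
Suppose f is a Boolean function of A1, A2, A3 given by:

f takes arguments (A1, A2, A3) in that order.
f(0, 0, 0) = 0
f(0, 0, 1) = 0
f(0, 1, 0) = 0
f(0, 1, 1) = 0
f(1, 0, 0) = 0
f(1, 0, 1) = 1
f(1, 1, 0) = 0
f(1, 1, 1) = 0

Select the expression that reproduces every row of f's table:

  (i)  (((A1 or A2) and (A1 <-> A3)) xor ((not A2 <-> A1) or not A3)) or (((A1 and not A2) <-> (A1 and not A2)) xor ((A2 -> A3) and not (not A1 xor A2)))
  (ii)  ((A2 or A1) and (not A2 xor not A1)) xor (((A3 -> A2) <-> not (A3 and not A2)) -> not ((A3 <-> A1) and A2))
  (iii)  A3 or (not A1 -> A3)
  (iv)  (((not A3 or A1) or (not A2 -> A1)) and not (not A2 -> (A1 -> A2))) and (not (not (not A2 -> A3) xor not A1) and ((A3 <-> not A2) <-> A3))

(i) fails at (0,0,0): the formula yields 1, f is 0.
(ii) fails at (0,0,0): the formula yields 1, f is 0.
(iii) fails at (0,0,1): the formula yields 1, f is 0.
Only (iv) survives; checking it on all 8 rows confirms it matches f.

iv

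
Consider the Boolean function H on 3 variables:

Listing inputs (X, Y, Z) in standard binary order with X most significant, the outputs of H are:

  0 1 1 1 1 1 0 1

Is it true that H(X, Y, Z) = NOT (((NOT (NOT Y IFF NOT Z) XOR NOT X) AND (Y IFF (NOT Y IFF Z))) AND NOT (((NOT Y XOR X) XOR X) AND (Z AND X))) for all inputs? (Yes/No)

Yes

Test each input against both H and the formula:
  X=0, Y=0, Z=0: formula gives 0, H = 0 ✓
  X=0, Y=0, Z=1: formula gives 1, H = 1 ✓
  X=0, Y=1, Z=0: formula gives 1, H = 1 ✓
  X=0, Y=1, Z=1: formula gives 1, H = 1 ✓
  X=1, Y=0, Z=0: formula gives 1, H = 1 ✓
  … (the remaining 3 rows also agree.)
No disagreement on any input; they are logically equivalent.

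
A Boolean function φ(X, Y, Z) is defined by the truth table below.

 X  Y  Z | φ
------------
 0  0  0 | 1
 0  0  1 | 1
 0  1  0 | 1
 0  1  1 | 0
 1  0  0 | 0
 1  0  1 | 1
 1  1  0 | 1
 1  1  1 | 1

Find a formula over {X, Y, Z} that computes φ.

φ(X, Y, Z) = (((X' · Y) · Z) + ((X · Y') · Z'))'

The 0-rows are (0,1,1), (1,0,0). Take each as a conjunction (¬X·Y·Z, X·¬Y·¬Z), form their disjunction, and complement — that gives a formula that is 1 everywhere φ is.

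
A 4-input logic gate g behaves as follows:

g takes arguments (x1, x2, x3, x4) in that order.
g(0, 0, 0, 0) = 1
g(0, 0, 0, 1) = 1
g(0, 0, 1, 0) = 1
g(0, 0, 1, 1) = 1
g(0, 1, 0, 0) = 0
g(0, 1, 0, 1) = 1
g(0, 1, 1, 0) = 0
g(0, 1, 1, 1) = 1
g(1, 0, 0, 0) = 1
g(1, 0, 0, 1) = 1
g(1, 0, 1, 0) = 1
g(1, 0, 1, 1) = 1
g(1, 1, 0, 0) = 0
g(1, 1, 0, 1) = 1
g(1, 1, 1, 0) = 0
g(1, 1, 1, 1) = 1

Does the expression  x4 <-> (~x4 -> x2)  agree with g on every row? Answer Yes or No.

Yes

Test each input against both g and the formula:
  x1=0, x2=0, x3=0, x4=0: formula gives 1, g = 1 ✓
  x1=0, x2=0, x3=0, x4=1: formula gives 1, g = 1 ✓
  x1=0, x2=0, x3=1, x4=0: formula gives 1, g = 1 ✓
  x1=0, x2=0, x3=1, x4=1: formula gives 1, g = 1 ✓
  … (the remaining 12 rows also agree.)
No disagreement on any input; they are logically equivalent.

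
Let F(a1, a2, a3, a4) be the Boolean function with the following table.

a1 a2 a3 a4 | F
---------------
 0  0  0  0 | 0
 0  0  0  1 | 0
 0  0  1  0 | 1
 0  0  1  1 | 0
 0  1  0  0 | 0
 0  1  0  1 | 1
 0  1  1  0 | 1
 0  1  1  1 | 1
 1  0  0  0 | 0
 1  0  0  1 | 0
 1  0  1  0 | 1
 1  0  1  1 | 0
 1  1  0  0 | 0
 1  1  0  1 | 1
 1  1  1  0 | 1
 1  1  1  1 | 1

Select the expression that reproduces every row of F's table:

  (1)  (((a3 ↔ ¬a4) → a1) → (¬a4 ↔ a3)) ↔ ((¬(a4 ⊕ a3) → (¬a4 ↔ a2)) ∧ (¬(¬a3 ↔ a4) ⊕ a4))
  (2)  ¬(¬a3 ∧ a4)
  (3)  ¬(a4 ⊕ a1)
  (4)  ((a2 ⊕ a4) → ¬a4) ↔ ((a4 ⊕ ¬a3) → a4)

4

(1) fails at (0,0,0,0): the formula yields 1, F is 0.
(2) fails at (0,0,0,0): the formula yields 1, F is 0.
(3) fails at (0,0,0,0): the formula yields 1, F is 0.
(4) is the remaining candidate, and it agrees with F on all 16 inputs.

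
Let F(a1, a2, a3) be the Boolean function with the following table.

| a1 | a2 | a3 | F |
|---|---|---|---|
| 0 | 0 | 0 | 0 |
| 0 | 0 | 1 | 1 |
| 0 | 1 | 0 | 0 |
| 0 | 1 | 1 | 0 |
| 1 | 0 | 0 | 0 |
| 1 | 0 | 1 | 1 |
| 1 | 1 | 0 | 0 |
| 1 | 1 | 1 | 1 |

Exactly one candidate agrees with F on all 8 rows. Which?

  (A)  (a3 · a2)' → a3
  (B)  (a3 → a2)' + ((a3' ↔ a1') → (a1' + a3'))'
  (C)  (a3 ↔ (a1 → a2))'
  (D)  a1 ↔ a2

B

(A) fails at (0,1,1): the formula yields 1, F is 0.
(C) fails at (0,0,0): the formula yields 1, F is 0.
(D) fails at (0,0,0): the formula yields 1, F is 0.
Only (B) survives; checking it on all 8 rows confirms it matches F.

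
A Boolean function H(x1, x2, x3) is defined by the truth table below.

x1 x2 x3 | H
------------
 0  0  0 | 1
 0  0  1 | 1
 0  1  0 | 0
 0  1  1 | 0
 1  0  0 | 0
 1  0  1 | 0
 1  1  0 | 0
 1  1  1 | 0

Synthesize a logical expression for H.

H(x1, x2, x3) = ((not x1 and not x2) and not x3) or ((not x1 and not x2) and x3)

Collect the rows where H=1 — (0,0,0), (0,0,1) — and write one minterm per row: ¬x1·¬x2·¬x3, ¬x1·¬x2·x3. Their union (logical OR) reproduces the table exactly.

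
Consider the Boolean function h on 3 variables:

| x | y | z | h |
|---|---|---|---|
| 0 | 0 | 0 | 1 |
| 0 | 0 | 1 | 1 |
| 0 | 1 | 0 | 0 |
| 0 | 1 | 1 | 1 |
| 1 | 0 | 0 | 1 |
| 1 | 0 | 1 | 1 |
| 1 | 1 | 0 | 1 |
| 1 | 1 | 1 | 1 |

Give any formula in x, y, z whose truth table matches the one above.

h(x, y, z) = ¬((¬x ∧ y) ∧ ¬z)

h is 0 on exactly one input, (0,1,0), whose minterm is ¬x·y·¬z. So h is the negation of that single conjunction.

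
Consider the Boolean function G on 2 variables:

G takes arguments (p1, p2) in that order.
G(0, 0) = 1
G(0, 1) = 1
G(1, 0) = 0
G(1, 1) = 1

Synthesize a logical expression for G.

This is p1 → p2 (false only at 1,0).

G(p1, p2) = p1 -> p2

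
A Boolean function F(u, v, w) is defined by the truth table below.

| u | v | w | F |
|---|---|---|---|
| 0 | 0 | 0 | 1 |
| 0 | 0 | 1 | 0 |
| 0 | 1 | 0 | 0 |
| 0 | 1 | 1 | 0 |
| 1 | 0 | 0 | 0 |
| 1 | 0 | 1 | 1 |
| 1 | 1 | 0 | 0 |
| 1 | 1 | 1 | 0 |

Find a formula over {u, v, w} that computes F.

F(u, v, w) = ((¬u ∧ ¬v) ∧ ¬w) ∨ ((u ∧ ¬v) ∧ w)

Collect the rows where F=1 — (0,0,0), (1,0,1) — and write one minterm per row: ¬u·¬v·¬w, u·¬v·w. Their union (logical OR) reproduces the table exactly.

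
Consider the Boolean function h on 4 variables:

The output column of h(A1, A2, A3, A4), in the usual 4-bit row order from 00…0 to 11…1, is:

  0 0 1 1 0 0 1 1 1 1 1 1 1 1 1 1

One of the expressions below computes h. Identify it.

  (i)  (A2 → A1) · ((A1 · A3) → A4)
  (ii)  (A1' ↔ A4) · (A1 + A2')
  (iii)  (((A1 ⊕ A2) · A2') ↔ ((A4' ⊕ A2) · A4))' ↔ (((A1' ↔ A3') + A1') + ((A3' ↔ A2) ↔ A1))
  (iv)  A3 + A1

(i) fails at (0,0,0,0): the formula yields 1, h is 0.
(ii) fails at (0,0,0,1): the formula yields 1, h is 0.
(iii) fails at (0,0,1,0): the formula yields 0, h is 1.
(iv) is the remaining candidate, and it agrees with h on all 16 inputs.

iv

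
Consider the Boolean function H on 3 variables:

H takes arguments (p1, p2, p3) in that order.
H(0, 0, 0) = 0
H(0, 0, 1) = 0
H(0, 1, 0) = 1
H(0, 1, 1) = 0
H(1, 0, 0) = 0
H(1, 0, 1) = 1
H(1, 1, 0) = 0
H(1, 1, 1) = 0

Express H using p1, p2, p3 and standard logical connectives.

H(p1, p2, p3) = ((~p1 & p2) & ~p3) | ((p1 & ~p2) & p3)

The 1-rows are (0,1,0), (1,0,1). Each contributes one minterm — ¬p1·p2·¬p3; p1·¬p2·p3 — and their disjunction is a sum-of-products form of H.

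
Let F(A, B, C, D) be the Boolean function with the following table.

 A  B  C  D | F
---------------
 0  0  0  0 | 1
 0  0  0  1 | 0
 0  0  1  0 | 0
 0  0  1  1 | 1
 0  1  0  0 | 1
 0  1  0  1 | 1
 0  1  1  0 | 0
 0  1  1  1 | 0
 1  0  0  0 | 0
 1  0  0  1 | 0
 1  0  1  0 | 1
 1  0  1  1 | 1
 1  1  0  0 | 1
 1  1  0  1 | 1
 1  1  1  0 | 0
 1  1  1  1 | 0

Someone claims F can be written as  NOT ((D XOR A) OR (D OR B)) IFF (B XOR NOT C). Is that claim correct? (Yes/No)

Yes

Evaluate NOT ((D XOR A) OR (D OR B)) IFF (B XOR NOT C) on each row and compare to F:
  A=0, B=0, C=0, D=0: formula gives 1, F = 1 ✓
  A=0, B=0, C=0, D=1: formula gives 0, F = 0 ✓
  A=0, B=0, C=1, D=0: formula gives 0, F = 0 ✓
  A=0, B=0, C=1, D=1: formula gives 1, F = 1 ✓
  … (the remaining 12 rows also agree.)
No disagreement on any input; they are logically equivalent.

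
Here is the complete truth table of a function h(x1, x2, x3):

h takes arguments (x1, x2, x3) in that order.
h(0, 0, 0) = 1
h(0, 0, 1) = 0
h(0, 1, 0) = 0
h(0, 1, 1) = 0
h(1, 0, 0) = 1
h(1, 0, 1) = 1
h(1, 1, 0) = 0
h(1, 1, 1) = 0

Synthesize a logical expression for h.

Collect the rows where h=1 — (0,0,0), (1,0,0), (1,0,1) — and write one minterm per row: ¬x1·¬x2·¬x3, x1·¬x2·¬x3, x1·¬x2·x3. Their union (logical OR) reproduces the table exactly.

h(x1, x2, x3) = (((NOT x1 AND NOT x2) AND NOT x3) OR ((x1 AND NOT x2) AND NOT x3)) OR ((x1 AND NOT x2) AND x3)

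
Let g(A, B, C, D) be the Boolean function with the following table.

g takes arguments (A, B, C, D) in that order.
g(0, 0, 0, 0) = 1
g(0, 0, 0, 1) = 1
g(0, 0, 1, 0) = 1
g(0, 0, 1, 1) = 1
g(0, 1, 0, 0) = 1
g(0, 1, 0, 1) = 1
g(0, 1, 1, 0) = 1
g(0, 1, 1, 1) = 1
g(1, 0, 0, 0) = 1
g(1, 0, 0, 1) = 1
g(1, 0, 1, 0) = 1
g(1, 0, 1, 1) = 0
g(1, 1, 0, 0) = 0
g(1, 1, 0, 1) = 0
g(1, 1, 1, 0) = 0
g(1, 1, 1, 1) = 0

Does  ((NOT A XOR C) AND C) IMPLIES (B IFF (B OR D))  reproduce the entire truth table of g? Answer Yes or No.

Test each input against both g and the formula:
  A=0, B=0, C=0, D=0: formula gives 1, g = 1 ✓
  A=0, B=0, C=0, D=1: formula gives 1, g = 1 ✓
  A=0, B=0, C=1, D=0: formula gives 1, g = 1 ✓
  A=0, B=0, C=1, D=1: formula gives 1, g = 1 ✓
  …
  A=1, B=1, C=0, D=0: formula gives 1, but g = 0 ✗
Since they disagree at (1,1,0,0), the expression is not a correct formula for g.

No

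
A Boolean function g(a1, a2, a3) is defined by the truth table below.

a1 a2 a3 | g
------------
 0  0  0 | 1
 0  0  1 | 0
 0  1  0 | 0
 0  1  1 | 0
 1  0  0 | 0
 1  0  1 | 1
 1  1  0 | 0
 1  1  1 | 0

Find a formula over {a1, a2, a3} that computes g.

g(a1, a2, a3) = ((~a1 & ~a2) & ~a3) | ((a1 & ~a2) & a3)

g=1 on 2 inputs: (0,0,0), (1,0,1). Reading each as a conjunction of literals (¬a1·¬a2·¬a3, a1·¬a2·a3) and taking the OR gives the canonical DNF.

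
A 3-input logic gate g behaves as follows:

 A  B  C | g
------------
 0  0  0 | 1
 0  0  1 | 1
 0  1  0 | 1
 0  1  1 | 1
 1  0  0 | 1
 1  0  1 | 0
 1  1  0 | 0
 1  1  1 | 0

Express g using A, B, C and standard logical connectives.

The 0-rows are (1,0,1), (1,1,0), (1,1,1). Take each as a conjunction (A·¬B·C, A·B·¬C, A·B·C), form their disjunction, and complement — that gives a formula that is 1 everywhere g is.

g(A, B, C) = ¬((((A ∧ ¬B) ∧ C) ∨ ((A ∧ B) ∧ ¬C)) ∨ ((A ∧ B) ∧ C))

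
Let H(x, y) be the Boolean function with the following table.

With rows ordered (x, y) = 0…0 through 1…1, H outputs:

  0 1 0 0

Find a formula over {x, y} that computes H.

Only row (0,1) gives 1. That row's minterm ¬x·y is H directly.

H(x, y) = not x and y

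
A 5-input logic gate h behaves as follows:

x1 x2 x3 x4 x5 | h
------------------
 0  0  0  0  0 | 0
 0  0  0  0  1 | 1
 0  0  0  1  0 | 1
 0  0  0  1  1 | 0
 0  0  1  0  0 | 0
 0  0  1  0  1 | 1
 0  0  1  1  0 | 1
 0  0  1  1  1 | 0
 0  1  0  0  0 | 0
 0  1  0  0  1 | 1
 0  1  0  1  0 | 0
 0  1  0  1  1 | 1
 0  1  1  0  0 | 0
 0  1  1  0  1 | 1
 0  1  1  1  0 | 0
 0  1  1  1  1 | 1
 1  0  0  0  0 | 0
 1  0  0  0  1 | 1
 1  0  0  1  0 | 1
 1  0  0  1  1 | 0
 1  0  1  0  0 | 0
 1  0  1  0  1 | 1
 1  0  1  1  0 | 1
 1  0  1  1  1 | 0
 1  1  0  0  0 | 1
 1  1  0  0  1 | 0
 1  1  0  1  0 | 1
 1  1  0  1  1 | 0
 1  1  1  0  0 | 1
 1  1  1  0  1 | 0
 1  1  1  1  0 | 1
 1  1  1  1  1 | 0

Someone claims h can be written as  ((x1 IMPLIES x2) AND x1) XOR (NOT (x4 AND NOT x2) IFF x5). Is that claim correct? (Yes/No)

Check the formula against h row by row:
  x1=0, x2=0, x3=0, x4=0, x5=0: formula gives 0, h = 0 ✓
  x1=0, x2=0, x3=0, x4=0, x5=1: formula gives 1, h = 1 ✓
  x1=0, x2=0, x3=0, x4=1, x5=0: formula gives 1, h = 1 ✓
  x1=0, x2=0, x3=0, x4=1, x5=1: formula gives 0, h = 0 ✓
  …and likewise for the remaining 28 rows.
All 32 rows match — the expression computes h exactly.

Yes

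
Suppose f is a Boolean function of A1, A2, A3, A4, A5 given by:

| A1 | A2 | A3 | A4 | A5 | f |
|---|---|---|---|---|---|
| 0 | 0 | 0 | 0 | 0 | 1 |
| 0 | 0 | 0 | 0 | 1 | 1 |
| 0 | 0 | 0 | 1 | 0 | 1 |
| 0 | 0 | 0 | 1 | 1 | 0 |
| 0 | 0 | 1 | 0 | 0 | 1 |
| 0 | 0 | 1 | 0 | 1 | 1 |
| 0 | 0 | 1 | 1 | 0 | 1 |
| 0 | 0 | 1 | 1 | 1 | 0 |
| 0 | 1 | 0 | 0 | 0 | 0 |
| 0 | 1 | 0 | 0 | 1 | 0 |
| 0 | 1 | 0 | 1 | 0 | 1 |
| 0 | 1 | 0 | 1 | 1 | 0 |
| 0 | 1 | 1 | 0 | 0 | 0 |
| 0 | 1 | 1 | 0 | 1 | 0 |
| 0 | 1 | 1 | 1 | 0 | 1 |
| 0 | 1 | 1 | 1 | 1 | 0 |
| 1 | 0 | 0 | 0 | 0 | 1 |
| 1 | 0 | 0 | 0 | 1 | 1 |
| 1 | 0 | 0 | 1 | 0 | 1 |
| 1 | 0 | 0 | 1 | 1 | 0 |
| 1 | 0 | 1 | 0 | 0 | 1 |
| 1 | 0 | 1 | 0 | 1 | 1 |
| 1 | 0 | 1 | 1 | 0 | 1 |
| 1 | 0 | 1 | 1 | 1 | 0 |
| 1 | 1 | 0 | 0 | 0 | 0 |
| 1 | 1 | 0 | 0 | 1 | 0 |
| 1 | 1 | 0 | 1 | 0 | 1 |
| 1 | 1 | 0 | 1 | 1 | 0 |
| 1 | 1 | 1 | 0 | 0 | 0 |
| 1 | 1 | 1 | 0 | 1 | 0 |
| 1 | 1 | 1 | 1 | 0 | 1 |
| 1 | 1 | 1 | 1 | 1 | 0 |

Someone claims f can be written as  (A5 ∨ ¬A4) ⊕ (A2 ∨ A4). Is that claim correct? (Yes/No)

Check the formula against f row by row:
  A1=0, A2=0, A3=0, A4=0, A5=0: formula gives 1, f = 1 ✓
  A1=0, A2=0, A3=0, A4=0, A5=1: formula gives 1, f = 1 ✓
  A1=0, A2=0, A3=0, A4=1, A5=0: formula gives 1, f = 1 ✓
  A1=0, A2=0, A3=0, A4=1, A5=1: formula gives 0, f = 0 ✓
  …and likewise for the remaining 28 rows.
All 32 rows match — the expression computes f exactly.

Yes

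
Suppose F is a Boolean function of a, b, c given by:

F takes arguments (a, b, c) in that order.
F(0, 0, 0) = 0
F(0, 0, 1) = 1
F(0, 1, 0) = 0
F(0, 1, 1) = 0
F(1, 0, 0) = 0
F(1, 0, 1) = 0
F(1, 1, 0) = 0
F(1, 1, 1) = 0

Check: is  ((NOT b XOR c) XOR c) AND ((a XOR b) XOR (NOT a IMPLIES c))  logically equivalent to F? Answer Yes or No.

Check the formula against F row by row:
  a=0, b=0, c=0: formula gives 0, F = 0 ✓
  a=0, b=0, c=1: formula gives 1, F = 1 ✓
  a=0, b=1, c=0: formula gives 0, F = 0 ✓
  a=0, b=1, c=1: formula gives 0, F = 0 ✓
  a=1, b=0, c=0: formula gives 0, F = 0 ✓
  …and likewise for the remaining 3 rows.
All 8 rows match — the expression computes F exactly.

Yes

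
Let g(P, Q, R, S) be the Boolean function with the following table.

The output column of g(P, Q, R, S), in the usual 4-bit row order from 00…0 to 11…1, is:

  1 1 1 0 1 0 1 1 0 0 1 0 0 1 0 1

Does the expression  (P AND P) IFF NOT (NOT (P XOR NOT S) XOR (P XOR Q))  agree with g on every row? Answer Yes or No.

Evaluate (P AND P) IFF NOT (NOT (P XOR NOT S) XOR (P XOR Q)) on each row and compare to g:
  P=0, Q=0, R=0, S=0: formula gives 0, but g = 1 ✗
Row (0,0,0,0) is a counterexample, so the formula is not equivalent to g.

No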